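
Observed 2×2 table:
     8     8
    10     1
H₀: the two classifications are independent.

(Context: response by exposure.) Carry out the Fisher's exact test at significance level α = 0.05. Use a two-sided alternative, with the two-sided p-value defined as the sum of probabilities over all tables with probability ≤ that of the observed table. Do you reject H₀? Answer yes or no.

Margins: r₁=16, r₂=11, c₁=18, c₂=9, n=27
p_obs = C(16,8)·C(11,10)/C(27,18); sum pmf over tables with pmf ≤ p_obs
p-value (two-sided) = 0.04167
At α=0.05: p < α → reject H₀

reject H₀: yes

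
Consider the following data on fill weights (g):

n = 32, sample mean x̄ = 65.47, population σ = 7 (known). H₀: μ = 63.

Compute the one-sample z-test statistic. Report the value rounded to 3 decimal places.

test statistic = 1.996

SE = σ/√n = 7/√32 = 1.2374
z = (x̄−μ₀)/SE = (65.47−63)/1.2374 = 1.9961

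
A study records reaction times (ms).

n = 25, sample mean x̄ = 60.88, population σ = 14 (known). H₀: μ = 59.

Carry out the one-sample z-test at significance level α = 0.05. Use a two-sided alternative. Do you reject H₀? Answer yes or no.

SE = σ/√n = 14/√25 = 2.8000
z = (x̄−μ₀)/SE = (60.88−59)/2.8000 = 0.6714
p-value (two-sided) = 0.50195
At α=0.05: p ≥ α → fail to reject H₀

reject H₀: no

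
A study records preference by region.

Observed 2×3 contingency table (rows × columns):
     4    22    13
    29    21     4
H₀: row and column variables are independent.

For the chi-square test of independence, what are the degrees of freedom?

degrees of freedom = 2

df = (r−1)(c−1) = (2−1)·(3−1) = 2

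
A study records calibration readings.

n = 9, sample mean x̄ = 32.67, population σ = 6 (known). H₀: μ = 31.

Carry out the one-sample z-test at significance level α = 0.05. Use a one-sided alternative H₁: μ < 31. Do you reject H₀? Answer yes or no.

SE = σ/√n = 6/√9 = 2.0000
z = (x̄−μ₀)/SE = (32.67−31)/2.0000 = 0.8350
p-value (one-sided, H₁ less) = 0.79814
At α=0.05: p ≥ α → fail to reject H₀

reject H₀: no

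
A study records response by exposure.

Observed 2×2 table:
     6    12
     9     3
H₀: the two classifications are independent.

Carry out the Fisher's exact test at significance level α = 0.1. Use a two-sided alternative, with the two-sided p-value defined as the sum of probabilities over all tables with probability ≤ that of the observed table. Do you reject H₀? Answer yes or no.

reject H₀: yes

Margins: r₁=18, r₂=12, c₁=15, c₂=15, n=30
p_obs = C(18,6)·C(12,9)/C(30,15); sum pmf over tables with pmf ≤ p_obs
p-value (two-sided) = 0.06043
At α=0.1: p < α → reject H₀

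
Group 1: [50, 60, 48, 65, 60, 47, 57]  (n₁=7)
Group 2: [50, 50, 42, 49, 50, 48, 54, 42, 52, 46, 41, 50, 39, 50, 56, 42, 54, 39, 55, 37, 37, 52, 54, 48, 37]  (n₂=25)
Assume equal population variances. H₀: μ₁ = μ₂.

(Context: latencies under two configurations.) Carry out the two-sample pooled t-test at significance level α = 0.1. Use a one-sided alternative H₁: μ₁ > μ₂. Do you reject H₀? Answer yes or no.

reject H₀: yes

x̄₁=55.286, s₁=6.969, n₁=7
x̄₂=46.960, s₂=6.235, n₂=25
s_p² = [6·6.969² + 24·6.235²]/30 = 40.8130
SE = √(s_p²·(1/7+1/25)) = 2.7318
t = (55.286−46.960)/2.7318 = 3.0477
df = 30
p-value (one-sided, H₁ greater) = 0.00239
At α=0.1: p < α → reject H₀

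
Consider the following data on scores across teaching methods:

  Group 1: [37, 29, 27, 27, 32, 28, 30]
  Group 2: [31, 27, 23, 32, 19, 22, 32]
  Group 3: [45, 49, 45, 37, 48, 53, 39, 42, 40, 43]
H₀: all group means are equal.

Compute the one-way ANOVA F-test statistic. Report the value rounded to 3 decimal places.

Group means [30.00, 26.57, 44.10], grand mean 34.875
SSB = Σnᵢ(x̄ᵢ−x̄)² = 1500.011; SSW = ΣΣ(x−x̄ᵢ)² = 464.614
MSB = 1500.011/2 = 750.0054; MSW = 464.614/21 = 22.1245
F = MSB/MSW = 33.8993
df = (2, 21)

test statistic = 33.899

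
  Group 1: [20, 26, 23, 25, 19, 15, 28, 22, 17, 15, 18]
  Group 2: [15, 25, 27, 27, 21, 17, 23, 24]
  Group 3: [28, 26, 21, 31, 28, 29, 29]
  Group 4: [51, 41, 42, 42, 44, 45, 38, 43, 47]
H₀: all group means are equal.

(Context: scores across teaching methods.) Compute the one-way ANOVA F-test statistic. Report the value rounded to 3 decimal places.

test statistic = 61.908

Group means [20.73, 22.38, 27.43, 43.67], grand mean 28.343
SSB = Σnᵢ(x̄ᵢ−x̄)² = 3042.115; SSW = ΣΣ(x−x̄ᵢ)² = 507.771
MSB = 3042.115/3 = 1014.0382; MSW = 507.771/31 = 16.3797
F = MSB/MSW = 61.9082
df = (3, 31)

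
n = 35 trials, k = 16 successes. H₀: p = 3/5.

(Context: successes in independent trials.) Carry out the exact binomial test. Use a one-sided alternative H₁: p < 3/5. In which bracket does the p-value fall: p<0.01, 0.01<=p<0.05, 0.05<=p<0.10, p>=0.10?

Exact binomial: n=35, k=16, p₀=3/5=0.6000
P(X≤16) from Σ C(n,i)·p₀^i·(1−p₀)^(n−i)
p-value (one-sided, H₁ less) = 0.06153
→ bracket: 0.05<=p<0.10

p-value bracket: 0.05<=p<0.10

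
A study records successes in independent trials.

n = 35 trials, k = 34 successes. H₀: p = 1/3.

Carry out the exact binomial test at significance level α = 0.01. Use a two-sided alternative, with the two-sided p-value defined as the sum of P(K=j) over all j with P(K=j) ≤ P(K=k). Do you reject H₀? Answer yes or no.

Exact binomial: n=35, k=34, p₀=1/3=0.3333
P(X=j) = C(n,j)·p₀^j·(1−p₀)^(n−j); p = Σ P(X=j) over j with P(X=j) ≤ P(X=34)
p-value (two-sided) = 0.00000
At α=0.01: p < α → reject H₀

reject H₀: yes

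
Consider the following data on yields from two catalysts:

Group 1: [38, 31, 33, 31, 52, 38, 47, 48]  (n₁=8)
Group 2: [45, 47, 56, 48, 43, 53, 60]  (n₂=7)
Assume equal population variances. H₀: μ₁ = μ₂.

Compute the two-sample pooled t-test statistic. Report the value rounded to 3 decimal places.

x̄₁=39.750, s₁=8.242, n₁=8
x̄₂=50.286, s₂=6.211, n₂=7
s_p² = [7·8.242² + 6·6.211²]/13 = 54.3791
SE = √(s_p²·(1/8+1/7)) = 3.8165
t = (39.750−50.286)/3.8165 = -2.7606
df = 13

test statistic = -2.761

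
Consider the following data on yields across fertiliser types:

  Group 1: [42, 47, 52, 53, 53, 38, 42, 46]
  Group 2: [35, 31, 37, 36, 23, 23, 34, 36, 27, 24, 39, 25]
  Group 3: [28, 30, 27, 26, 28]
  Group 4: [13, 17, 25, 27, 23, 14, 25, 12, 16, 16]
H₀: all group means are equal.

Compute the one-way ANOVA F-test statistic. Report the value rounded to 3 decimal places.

Group means [46.62, 30.83, 27.80, 18.80], grand mean 30.571
SSB = Σnᵢ(x̄ᵢ−x̄)² = 3486.630; SSW = ΣΣ(x−x̄ᵢ)² = 923.942
MSB = 3486.630/3 = 1162.2099; MSW = 923.942/31 = 29.8046
F = MSB/MSW = 38.9944
df = (3, 31)

test statistic = 38.994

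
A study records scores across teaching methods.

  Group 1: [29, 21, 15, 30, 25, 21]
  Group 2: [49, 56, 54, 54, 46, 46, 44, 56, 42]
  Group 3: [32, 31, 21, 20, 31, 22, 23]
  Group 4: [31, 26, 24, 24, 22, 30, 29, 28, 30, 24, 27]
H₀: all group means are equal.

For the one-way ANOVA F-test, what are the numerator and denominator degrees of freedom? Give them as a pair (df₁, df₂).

degrees of freedom = [3, 29]

k = 4 groups, N = 33 total
df = (k−1, N−k) = (4−1, 33−4) = (3, 29)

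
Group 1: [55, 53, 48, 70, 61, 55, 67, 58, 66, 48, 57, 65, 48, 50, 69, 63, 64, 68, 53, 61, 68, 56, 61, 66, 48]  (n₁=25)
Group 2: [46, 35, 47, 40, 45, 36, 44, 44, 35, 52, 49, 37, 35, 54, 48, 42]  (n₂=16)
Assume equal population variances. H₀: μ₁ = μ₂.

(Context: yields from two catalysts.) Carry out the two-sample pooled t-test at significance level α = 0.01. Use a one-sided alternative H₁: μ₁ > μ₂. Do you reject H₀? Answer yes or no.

x̄₁=59.120, s₁=7.407, n₁=25
x̄₂=43.062, s₂=6.223, n₂=16
s_p² = [24·7.407² + 15·6.223²]/39 = 48.6558
SE = √(s_p²·(1/25+1/16)) = 2.2332
t = (59.120−43.062)/2.2332 = 7.1903
df = 39
p-value (one-sided, H₁ greater) = 0.00000
At α=0.01: p < α → reject H₀

reject H₀: yes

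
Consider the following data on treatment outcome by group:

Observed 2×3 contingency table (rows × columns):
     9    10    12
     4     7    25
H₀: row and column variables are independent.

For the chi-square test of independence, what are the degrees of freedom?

df = (r−1)(c−1) = (2−1)·(3−1) = 2

degrees of freedom = 2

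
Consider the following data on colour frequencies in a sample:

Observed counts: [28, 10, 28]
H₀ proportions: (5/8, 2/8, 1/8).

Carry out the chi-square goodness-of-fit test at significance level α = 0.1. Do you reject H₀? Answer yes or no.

reject H₀: yes

n = 66; E_i = n·p_i = [41.25, 16.50, 8.25]
χ² = (28−41.25)²/41.25 + (10−16.50)²/16.50 + (28−8.25)²/8.25 = 54.0970
df = 2
p-value (upper-tail) = 0.00000
At α=0.1: p < α → reject H₀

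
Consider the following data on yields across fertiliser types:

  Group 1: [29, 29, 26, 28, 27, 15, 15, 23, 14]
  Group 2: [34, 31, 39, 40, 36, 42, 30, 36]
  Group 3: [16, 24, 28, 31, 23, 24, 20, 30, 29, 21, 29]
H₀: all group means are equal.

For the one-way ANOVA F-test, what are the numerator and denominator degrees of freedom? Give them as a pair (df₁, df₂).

k = 3 groups, N = 28 total
df = (k−1, N−k) = (3−1, 28−3) = (2, 25)

degrees of freedom = [2, 25]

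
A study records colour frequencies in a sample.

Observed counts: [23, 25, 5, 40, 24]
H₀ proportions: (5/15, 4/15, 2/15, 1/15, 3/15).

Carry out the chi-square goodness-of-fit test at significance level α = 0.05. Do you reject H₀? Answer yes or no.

reject H₀: yes

n = 117; E_i = n·p_i = [39.00, 31.20, 15.60, 7.80, 23.40]
χ² = (23−39.00)²/39.00 + (25−31.20)²/31.20 + (5−15.60)²/15.60 + (40−7.80)²/7.80 + (24−23.40)²/23.40 = 147.9423
df = 4
p-value (upper-tail) = 0.00000
At α=0.05: p < α → reject H₀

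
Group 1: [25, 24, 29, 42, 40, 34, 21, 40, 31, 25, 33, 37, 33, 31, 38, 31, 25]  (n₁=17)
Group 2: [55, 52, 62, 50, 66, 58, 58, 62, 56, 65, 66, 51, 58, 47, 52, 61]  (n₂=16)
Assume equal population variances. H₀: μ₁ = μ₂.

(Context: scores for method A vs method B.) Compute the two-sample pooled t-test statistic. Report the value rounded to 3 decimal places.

x̄₁=31.706, s₁=6.312, n₁=17
x̄₂=57.438, s₂=5.955, n₂=16
s_p² = [16·6.312² + 15·5.955²]/31 = 37.7247
SE = √(s_p²·(1/17+1/16)) = 2.1394
t = (31.706−57.438)/2.1394 = -12.0277
df = 31

test statistic = -12.028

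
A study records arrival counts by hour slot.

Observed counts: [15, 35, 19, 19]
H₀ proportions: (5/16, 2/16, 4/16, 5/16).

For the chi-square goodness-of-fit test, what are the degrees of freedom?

degrees of freedom = 3

df = k − 1 = 4 − 1 = 3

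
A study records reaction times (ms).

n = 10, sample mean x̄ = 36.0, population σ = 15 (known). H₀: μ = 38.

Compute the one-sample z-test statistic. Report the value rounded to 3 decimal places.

SE = σ/√n = 15/√10 = 4.7434
z = (x̄−μ₀)/SE = (36.0−38)/4.7434 = -0.4216

test statistic = -0.422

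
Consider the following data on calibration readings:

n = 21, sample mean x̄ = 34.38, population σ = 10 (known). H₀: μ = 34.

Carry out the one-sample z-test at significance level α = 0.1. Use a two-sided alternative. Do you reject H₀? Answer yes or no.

SE = σ/√n = 10/√21 = 2.1822
z = (x̄−μ₀)/SE = (34.38−34)/2.1822 = 0.1741
p-value (two-sided) = 0.86176
At α=0.1: p ≥ α → fail to reject H₀

reject H₀: no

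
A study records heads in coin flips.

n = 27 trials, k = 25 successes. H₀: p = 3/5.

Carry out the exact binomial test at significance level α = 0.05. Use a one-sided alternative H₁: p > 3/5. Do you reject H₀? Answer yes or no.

reject H₀: yes

Exact binomial: n=27, k=25, p₀=3/5=0.6000
P(X≥25) from Σ C(n,i)·p₀^i·(1−p₀)^(n−i)
p-value (one-sided, H₁ greater) = 0.00018
At α=0.05: p < α → reject H₀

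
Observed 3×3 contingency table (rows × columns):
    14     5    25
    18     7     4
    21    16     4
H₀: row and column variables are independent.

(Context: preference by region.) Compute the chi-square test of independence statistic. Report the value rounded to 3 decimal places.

test statistic = 29.687

Row totals [44, 29, 41], col totals [53, 28, 33], n=114
χ² = (14−20.46)²/20.46 + (5−10.81)²/10.81 + (25−12.74)²/12.74 + (18−13.48)²/13.48 + (7−7.12)²/7.12 + (4−8.39)²/8.39 + (21−19.06)²/19.06 + (16−10.07)²/10.07 + (4−11.87)²/11.87 = 29.6870
df = 4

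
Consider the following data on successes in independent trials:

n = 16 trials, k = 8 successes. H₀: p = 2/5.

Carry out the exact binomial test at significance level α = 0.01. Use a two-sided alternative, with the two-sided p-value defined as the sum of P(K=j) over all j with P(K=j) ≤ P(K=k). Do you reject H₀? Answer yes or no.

Exact binomial: n=16, k=8, p₀=2/5=0.4000
P(X=j) = C(n,j)·p₀^j·(1−p₀)^(n−j); p = Σ P(X=j) over j with P(X=j) ≤ P(X=8)
p-value (two-sided) = 0.45050
At α=0.01: p ≥ α → fail to reject H₀

reject H₀: no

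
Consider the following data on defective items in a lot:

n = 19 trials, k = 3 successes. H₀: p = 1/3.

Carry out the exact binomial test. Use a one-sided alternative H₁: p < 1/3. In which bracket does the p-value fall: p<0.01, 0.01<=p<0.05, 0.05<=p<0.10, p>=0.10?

Exact binomial: n=19, k=3, p₀=1/3=0.3333
P(X≤3) from Σ C(n,i)·p₀^i·(1−p₀)^(n−i)
p-value (one-sided, H₁ less) = 0.07866
→ bracket: 0.05<=p<0.10

p-value bracket: 0.05<=p<0.10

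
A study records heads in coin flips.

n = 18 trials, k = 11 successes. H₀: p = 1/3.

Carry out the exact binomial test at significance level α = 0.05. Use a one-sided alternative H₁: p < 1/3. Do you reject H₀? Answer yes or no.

Exact binomial: n=18, k=11, p₀=1/3=0.3333
P(X≤11) from Σ C(n,i)·p₀^i·(1−p₀)^(n−i)
p-value (one-sided, H₁ less) = 0.99608
At α=0.05: p ≥ α → fail to reject H₀

reject H₀: no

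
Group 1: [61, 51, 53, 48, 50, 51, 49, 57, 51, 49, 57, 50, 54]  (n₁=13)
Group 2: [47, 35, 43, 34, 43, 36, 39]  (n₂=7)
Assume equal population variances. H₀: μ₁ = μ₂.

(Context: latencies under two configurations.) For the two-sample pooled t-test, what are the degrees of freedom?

degrees of freedom = 18

df = n₁ + n₂ − 2 = 13 + 7 − 2 = 18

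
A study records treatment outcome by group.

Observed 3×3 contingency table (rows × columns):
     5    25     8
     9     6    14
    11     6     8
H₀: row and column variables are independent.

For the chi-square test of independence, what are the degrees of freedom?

degrees of freedom = 4

df = (r−1)(c−1) = (3−1)·(3−1) = 4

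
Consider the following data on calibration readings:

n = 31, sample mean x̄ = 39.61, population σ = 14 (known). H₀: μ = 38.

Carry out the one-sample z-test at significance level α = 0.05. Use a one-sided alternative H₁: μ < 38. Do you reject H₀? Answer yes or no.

reject H₀: no

SE = σ/√n = 14/√31 = 2.5145
z = (x̄−μ₀)/SE = (39.61−38)/2.5145 = 0.6403
p-value (one-sided, H₁ less) = 0.73901
At α=0.05: p ≥ α → fail to reject H₀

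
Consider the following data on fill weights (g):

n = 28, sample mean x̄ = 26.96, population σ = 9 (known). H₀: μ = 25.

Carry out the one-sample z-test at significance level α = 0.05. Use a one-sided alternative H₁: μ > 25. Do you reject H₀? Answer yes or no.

reject H₀: no

SE = σ/√n = 9/√28 = 1.7008
z = (x̄−μ₀)/SE = (26.96−25)/1.7008 = 1.1524
p-value (one-sided, H₁ greater) = 0.12458
At α=0.05: p ≥ α → fail to reject H₀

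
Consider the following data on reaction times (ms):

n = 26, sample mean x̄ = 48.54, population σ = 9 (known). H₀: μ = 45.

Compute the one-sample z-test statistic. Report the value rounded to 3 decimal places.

SE = σ/√n = 9/√26 = 1.7650
z = (x̄−μ₀)/SE = (48.54−45)/1.7650 = 2.0056

test statistic = 2.006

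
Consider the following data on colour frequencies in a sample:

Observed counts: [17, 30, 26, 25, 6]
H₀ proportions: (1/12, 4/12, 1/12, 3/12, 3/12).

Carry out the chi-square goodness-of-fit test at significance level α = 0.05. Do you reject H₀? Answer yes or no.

reject H₀: yes

n = 104; E_i = n·p_i = [8.67, 34.67, 8.67, 26.00, 26.00]
χ² = (17−8.67)²/8.67 + (30−34.67)²/34.67 + (26−8.67)²/8.67 + (25−26.00)²/26.00 + (6−26.00)²/26.00 = 58.7308
df = 4
p-value (upper-tail) = 0.00000
At α=0.05: p < α → reject H₀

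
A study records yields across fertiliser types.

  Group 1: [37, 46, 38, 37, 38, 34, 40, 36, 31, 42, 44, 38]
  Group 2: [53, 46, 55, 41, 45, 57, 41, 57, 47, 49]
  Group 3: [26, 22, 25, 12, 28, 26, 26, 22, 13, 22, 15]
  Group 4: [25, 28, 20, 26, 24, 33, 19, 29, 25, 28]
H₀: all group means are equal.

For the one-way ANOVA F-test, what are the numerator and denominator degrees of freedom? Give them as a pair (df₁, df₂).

k = 4 groups, N = 43 total
df = (k−1, N−k) = (4−1, 43−4) = (3, 39)

degrees of freedom = [3, 39]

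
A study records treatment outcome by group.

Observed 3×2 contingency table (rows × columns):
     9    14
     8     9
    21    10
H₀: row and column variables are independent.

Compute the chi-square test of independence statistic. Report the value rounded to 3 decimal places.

test statistic = 4.720

Row totals [23, 17, 31], col totals [38, 33], n=71
χ² = (9−12.31)²/12.31 + (14−10.69)²/10.69 + (8−9.10)²/9.10 + (9−7.90)²/7.90 + (21−16.59)²/16.59 + (10−14.41)²/14.41 = 4.7203
df = 2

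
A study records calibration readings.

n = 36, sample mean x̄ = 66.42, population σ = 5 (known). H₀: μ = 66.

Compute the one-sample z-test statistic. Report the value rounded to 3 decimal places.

SE = σ/√n = 5/√36 = 0.8333
z = (x̄−μ₀)/SE = (66.42−66)/0.8333 = 0.5040

test statistic = 0.504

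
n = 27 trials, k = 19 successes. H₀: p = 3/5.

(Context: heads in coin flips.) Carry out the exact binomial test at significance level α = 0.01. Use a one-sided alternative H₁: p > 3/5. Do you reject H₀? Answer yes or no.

reject H₀: no

Exact binomial: n=27, k=19, p₀=3/5=0.6000
P(X≥19) from Σ C(n,i)·p₀^i·(1−p₀)^(n−i)
p-value (one-sided, H₁ greater) = 0.18395
At α=0.01: p ≥ α → fail to reject H₀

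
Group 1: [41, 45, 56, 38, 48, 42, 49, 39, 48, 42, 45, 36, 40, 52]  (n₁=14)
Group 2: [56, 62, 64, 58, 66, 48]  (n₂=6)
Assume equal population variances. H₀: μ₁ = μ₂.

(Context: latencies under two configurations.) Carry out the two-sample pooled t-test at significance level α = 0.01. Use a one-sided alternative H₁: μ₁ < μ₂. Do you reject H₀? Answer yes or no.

reject H₀: yes

x̄₁=44.357, s₁=5.706, n₁=14
x̄₂=59.000, s₂=6.542, n₂=6
s_p² = [13·5.706² + 5·6.542²]/18 = 35.4008
SE = √(s_p²·(1/14+1/6)) = 2.9032
t = (44.357−59.000)/2.9032 = -5.0436
df = 18
p-value (one-sided, H₁ less) = 0.00004
At α=0.01: p < α → reject H₀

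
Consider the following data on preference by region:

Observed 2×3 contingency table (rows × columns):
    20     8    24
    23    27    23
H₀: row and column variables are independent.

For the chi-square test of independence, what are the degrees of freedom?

df = (r−1)(c−1) = (2−1)·(3−1) = 2

degrees of freedom = 2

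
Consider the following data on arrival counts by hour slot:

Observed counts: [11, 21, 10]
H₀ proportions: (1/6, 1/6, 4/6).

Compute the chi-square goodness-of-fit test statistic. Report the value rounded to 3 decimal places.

n = 42; E_i = n·p_i = [7.00, 7.00, 28.00]
χ² = (11−7.00)²/7.00 + (21−7.00)²/7.00 + (10−28.00)²/28.00 = 41.8571
df = 2

test statistic = 41.857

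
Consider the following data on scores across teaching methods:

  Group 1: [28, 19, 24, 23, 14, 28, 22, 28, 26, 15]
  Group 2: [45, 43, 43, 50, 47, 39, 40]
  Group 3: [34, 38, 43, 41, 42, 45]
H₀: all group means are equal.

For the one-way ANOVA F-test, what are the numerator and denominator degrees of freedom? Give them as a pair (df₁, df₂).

degrees of freedom = [2, 20]

k = 3 groups, N = 23 total
df = (k−1, N−k) = (3−1, 23−3) = (2, 20)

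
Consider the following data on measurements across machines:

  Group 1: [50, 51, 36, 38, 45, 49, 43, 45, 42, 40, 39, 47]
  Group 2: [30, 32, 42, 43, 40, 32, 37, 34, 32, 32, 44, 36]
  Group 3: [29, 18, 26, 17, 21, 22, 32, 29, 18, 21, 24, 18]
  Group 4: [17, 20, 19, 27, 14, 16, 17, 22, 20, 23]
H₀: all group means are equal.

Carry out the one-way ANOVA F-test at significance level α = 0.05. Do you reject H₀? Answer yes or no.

Group means [43.75, 36.17, 22.92, 19.50], grand mean 31.065
SSB = Σnᵢ(x̄ᵢ−x̄)² = 4377.471; SSW = ΣΣ(x−x̄ᵢ)² = 949.333
MSB = 4377.471/3 = 1459.1570; MSW = 949.333/42 = 22.6032
F = MSB/MSW = 64.5554
df = (3, 42)
p-value (upper-tail) = 0.00000
At α=0.05: p < α → reject H₀

reject H₀: yes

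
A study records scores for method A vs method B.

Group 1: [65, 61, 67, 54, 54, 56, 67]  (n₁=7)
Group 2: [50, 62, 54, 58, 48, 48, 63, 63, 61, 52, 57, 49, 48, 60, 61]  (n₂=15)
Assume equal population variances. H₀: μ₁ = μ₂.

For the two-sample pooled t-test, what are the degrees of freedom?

df = n₁ + n₂ − 2 = 7 + 15 − 2 = 20

degrees of freedom = 20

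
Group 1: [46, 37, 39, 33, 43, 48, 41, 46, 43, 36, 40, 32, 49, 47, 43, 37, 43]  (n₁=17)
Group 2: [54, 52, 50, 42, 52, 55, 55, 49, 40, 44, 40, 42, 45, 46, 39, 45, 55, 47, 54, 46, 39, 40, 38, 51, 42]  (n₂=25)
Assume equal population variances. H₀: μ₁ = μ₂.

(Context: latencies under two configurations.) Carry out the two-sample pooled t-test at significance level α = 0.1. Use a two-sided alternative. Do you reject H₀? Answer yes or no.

x̄₁=41.353, s₁=5.123, n₁=17
x̄₂=46.480, s₂=5.818, n₂=25
s_p² = [16·5.123² + 24·5.818²]/40 = 30.8031
SE = √(s_p²·(1/17+1/25)) = 1.7447
t = (41.353−46.480)/1.7447 = -2.9386
df = 40
p-value (two-sided) = 0.00545
At α=0.1: p < α → reject H₀

reject H₀: yes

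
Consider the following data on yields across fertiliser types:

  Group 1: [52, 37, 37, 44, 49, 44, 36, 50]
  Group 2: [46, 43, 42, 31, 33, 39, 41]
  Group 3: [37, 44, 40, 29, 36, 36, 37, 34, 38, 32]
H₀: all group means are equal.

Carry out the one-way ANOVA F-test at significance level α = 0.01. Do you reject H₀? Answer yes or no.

reject H₀: no

Group means [43.62, 39.29, 36.30], grand mean 39.480
SSB = Σnᵢ(x̄ᵢ−x̄)² = 238.836; SSW = ΣΣ(x−x̄ᵢ)² = 617.404
MSB = 238.836/2 = 119.4182; MSW = 617.404/22 = 28.0638
F = MSB/MSW = 4.2552
df = (2, 22)
p-value (upper-tail) = 0.02740
At α=0.01: p ≥ α → fail to reject H₀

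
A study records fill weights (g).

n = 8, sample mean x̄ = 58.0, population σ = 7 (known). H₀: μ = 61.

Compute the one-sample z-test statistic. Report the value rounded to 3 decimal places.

test statistic = -1.212

SE = σ/√n = 7/√8 = 2.4749
z = (x̄−μ₀)/SE = (58.0−61)/2.4749 = -1.2122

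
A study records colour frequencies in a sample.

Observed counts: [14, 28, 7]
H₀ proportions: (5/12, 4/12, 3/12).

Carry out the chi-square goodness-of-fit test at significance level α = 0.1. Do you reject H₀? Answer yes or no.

n = 49; E_i = n·p_i = [20.42, 16.33, 12.25]
χ² = (14−20.42)²/20.42 + (28−16.33)²/16.33 + (7−12.25)²/12.25 = 12.6000
df = 2
p-value (upper-tail) = 0.00184
At α=0.1: p < α → reject H₀

reject H₀: yes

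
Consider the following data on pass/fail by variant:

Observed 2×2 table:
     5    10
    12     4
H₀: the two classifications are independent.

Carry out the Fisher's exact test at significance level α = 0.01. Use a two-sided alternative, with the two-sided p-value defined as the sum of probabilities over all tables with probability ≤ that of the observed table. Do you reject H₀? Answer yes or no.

reject H₀: no

Margins: r₁=15, r₂=16, c₁=17, c₂=14, n=31
p_obs = C(15,5)·C(16,12)/C(31,17); sum pmf over tables with pmf ≤ p_obs
p-value (two-sided) = 0.03195
At α=0.01: p ≥ α → fail to reject H₀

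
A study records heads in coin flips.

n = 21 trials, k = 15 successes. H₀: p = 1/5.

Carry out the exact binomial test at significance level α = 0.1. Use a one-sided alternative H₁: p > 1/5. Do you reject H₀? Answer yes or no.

reject H₀: yes

Exact binomial: n=21, k=15, p₀=1/5=0.2000
P(X≥15) from Σ C(n,i)·p₀^i·(1−p₀)^(n−i)
p-value (one-sided, H₁ greater) = 0.00000
At α=0.1: p < α → reject H₀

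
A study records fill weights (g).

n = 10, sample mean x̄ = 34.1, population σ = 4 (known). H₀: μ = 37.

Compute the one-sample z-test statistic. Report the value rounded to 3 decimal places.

test statistic = -2.293

SE = σ/√n = 4/√10 = 1.2649
z = (x̄−μ₀)/SE = (34.1−37)/1.2649 = -2.2927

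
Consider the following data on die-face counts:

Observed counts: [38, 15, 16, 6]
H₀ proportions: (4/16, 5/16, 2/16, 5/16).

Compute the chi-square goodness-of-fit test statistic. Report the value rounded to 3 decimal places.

test statistic = 40.456

n = 75; E_i = n·p_i = [18.75, 23.44, 9.38, 23.44]
χ² = (38−18.75)²/18.75 + (15−23.44)²/23.44 + (16−9.38)²/9.38 + (6−23.44)²/23.44 = 40.4560
df = 3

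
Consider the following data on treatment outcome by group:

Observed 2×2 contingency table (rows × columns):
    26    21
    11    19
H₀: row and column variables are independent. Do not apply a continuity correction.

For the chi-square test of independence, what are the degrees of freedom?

degrees of freedom = 1

df = (r−1)(c−1) = (2−1)·(2−1) = 1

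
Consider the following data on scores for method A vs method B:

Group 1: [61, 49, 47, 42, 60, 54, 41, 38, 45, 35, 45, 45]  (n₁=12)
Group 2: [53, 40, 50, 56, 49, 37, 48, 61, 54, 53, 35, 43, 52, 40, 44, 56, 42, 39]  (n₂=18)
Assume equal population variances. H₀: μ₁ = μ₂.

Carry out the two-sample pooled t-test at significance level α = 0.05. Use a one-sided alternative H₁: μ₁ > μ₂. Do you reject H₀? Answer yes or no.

x̄₁=46.833, s₁=8.066, n₁=12
x̄₂=47.333, s₂=7.562, n₂=18
s_p² = [11·8.066² + 17·7.562²]/28 = 60.2738
SE = √(s_p²·(1/12+1/18)) = 2.8933
t = (46.833−47.333)/2.8933 = -0.1728
df = 28
p-value (one-sided, H₁ greater) = 0.56798
At α=0.05: p ≥ α → fail to reject H₀

reject H₀: no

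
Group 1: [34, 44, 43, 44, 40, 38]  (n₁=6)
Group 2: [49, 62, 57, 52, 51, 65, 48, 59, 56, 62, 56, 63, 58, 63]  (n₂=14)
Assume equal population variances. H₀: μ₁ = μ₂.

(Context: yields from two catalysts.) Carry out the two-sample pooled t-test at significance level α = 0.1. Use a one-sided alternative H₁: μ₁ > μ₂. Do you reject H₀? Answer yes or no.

reject H₀: no

x̄₁=40.500, s₁=3.987, n₁=6
x̄₂=57.214, s₂=5.536, n₂=14
s_p² = [5·3.987² + 13·5.536²]/18 = 26.5476
SE = √(s_p²·(1/6+1/14)) = 2.5141
t = (40.500−57.214)/2.5141 = -6.6481
df = 18
p-value (one-sided, H₁ greater) = 1.00000
At α=0.1: p ≥ α → fail to reject H₀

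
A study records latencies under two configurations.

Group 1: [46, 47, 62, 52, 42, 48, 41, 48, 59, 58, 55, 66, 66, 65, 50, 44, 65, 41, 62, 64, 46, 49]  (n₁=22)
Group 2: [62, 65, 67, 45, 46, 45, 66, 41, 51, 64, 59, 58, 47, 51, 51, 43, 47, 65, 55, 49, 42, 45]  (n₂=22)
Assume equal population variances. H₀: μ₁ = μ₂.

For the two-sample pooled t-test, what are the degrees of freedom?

df = n₁ + n₂ − 2 = 22 + 22 − 2 = 42

degrees of freedom = 42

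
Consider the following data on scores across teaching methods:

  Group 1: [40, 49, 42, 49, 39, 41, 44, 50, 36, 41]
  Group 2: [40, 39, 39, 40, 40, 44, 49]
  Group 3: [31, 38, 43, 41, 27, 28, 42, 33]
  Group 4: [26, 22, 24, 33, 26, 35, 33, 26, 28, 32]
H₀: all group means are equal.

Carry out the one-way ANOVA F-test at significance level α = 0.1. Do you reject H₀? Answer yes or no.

Group means [43.10, 41.57, 35.38, 28.50], grand mean 36.857
SSB = Σnᵢ(x̄ᵢ−x̄)² = 1261.296; SSW = ΣΣ(x−x̄ᵢ)² = 752.989
MSB = 1261.296/3 = 420.4321; MSW = 752.989/31 = 24.2900
F = MSB/MSW = 17.3089
df = (3, 31)
p-value (upper-tail) = 0.00000
At α=0.1: p < α → reject H₀

reject H₀: yes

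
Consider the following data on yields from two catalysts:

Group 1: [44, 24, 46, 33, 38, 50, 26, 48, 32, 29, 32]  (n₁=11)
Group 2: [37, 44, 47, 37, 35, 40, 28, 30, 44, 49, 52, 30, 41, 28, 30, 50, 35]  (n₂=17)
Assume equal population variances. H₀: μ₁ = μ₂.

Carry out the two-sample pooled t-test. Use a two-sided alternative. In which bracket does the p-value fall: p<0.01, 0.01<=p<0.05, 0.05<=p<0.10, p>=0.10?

x̄₁=36.545, s₁=9.158, n₁=11
x̄₂=38.647, s₂=8.031, n₂=17
s_p² = [10·9.158² + 16·8.031²]/26 = 71.9465
SE = √(s_p²·(1/11+1/17)) = 3.2822
t = (36.545−38.647)/3.2822 = -0.6403
df = 26
p-value (two-sided) = 0.52758
→ bracket: p>=0.10

p-value bracket: p>=0.10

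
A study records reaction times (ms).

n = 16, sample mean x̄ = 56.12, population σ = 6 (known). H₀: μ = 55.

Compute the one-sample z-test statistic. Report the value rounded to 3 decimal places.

test statistic = 0.747

SE = σ/√n = 6/√16 = 1.5000
z = (x̄−μ₀)/SE = (56.12−55)/1.5000 = 0.7467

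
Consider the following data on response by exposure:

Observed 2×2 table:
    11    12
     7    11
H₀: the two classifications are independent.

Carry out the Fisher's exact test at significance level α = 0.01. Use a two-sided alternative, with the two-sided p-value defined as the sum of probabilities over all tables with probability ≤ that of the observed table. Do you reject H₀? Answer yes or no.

Margins: r₁=23, r₂=18, c₁=18, c₂=23, n=41
p_obs = C(23,11)·C(18,7)/C(41,18); sum pmf over tables with pmf ≤ p_obs
p-value (two-sided) = 0.75231
At α=0.01: p ≥ α → fail to reject H₀

reject H₀: no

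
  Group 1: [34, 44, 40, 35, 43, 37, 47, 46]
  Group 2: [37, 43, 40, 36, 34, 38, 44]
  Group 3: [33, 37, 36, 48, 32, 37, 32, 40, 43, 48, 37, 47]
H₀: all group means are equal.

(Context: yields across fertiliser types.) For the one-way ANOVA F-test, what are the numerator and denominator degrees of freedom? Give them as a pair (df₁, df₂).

k = 3 groups, N = 27 total
df = (k−1, N−k) = (3−1, 27−3) = (2, 24)

degrees of freedom = [2, 24]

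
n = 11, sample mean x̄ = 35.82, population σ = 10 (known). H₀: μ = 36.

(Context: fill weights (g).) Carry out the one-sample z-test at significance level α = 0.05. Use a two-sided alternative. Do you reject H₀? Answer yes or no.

reject H₀: no

SE = σ/√n = 10/√11 = 3.0151
z = (x̄−μ₀)/SE = (35.82−36)/3.0151 = -0.0597
p-value (two-sided) = 0.95240
At α=0.05: p ≥ α → fail to reject H₀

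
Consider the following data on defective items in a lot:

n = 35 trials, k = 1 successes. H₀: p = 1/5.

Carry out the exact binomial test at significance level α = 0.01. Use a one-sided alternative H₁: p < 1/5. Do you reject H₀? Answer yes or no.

reject H₀: yes

Exact binomial: n=35, k=1, p₀=1/5=0.2000
P(X≤1) from Σ C(n,i)·p₀^i·(1−p₀)^(n−i)
p-value (one-sided, H₁ less) = 0.00396
At α=0.01: p < α → reject H₀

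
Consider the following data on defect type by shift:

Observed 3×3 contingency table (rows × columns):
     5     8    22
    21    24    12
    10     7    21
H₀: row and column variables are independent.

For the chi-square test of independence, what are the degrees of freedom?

degrees of freedom = 4

df = (r−1)(c−1) = (3−1)·(3−1) = 4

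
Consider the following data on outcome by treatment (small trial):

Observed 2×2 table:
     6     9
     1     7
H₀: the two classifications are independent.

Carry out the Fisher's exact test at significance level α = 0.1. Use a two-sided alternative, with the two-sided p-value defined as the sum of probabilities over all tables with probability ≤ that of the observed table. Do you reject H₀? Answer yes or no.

Margins: r₁=15, r₂=8, c₁=7, c₂=16, n=23
p_obs = C(15,6)·C(8,1)/C(23,7); sum pmf over tables with pmf ≤ p_obs
p-value (two-sided) = 0.34522
At α=0.1: p ≥ α → fail to reject H₀

reject H₀: no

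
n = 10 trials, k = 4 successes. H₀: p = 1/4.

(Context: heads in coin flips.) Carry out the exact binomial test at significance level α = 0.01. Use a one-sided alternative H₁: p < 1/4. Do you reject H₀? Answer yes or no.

reject H₀: no

Exact binomial: n=10, k=4, p₀=1/4=0.2500
P(X≤4) from Σ C(n,i)·p₀^i·(1−p₀)^(n−i)
p-value (one-sided, H₁ less) = 0.92187
At α=0.01: p ≥ α → fail to reject H₀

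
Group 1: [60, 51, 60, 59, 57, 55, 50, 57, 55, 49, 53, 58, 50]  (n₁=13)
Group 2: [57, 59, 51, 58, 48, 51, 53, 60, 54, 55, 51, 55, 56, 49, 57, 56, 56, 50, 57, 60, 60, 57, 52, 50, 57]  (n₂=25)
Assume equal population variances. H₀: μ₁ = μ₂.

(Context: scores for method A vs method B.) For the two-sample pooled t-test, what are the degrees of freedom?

degrees of freedom = 36

df = n₁ + n₂ − 2 = 13 + 25 − 2 = 36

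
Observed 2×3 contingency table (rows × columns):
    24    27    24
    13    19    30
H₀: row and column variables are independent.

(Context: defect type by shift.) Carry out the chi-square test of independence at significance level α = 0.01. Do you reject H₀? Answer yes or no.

Row totals [75, 62], col totals [37, 46, 54], n=137
χ² = (24−20.26)²/20.26 + (27−25.18)²/25.18 + (24−29.56)²/29.56 + (13−16.74)²/16.74 + (19−20.82)²/20.82 + (30−24.44)²/24.44 = 4.1319
df = 2
p-value (upper-tail) = 0.12670
At α=0.01: p ≥ α → fail to reject H₀

reject H₀: no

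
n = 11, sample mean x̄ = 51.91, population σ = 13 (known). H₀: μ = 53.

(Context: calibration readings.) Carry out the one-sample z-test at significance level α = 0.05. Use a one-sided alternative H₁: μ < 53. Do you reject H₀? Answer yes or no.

SE = σ/√n = 13/√11 = 3.9196
z = (x̄−μ₀)/SE = (51.91−53)/3.9196 = -0.2781
p-value (one-sided, H₁ less) = 0.39047
At α=0.05: p ≥ α → fail to reject H₀

reject H₀: no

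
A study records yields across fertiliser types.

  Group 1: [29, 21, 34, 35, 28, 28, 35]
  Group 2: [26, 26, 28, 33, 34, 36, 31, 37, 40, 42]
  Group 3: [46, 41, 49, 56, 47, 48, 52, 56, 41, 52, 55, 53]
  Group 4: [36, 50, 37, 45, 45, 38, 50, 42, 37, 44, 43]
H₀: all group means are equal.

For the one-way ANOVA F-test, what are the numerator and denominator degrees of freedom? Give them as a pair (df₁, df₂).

degrees of freedom = [3, 36]

k = 4 groups, N = 40 total
df = (k−1, N−k) = (4−1, 40−4) = (3, 36)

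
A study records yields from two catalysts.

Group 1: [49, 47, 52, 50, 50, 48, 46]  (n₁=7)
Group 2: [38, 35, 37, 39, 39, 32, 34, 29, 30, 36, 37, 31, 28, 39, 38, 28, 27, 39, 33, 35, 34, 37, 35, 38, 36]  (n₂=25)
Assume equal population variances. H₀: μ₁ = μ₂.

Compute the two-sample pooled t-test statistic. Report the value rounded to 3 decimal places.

x̄₁=48.857, s₁=2.035, n₁=7
x̄₂=34.560, s₂=3.841, n₂=25
s_p² = [6·2.035² + 24·3.841²]/30 = 12.6339
SE = √(s_p²·(1/7+1/25)) = 1.5199
t = (48.857−34.560)/1.5199 = 9.4064
df = 30

test statistic = 9.406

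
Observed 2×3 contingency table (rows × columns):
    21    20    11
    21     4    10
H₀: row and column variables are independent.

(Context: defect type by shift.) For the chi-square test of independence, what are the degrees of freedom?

df = (r−1)(c−1) = (2−1)·(3−1) = 2

degrees of freedom = 2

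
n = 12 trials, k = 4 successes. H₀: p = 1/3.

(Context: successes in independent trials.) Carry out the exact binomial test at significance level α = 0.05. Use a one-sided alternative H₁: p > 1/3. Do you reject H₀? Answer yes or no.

reject H₀: no

Exact binomial: n=12, k=4, p₀=1/3=0.3333
P(X≥4) from Σ C(n,i)·p₀^i·(1−p₀)^(n−i)
p-value (one-sided, H₁ greater) = 0.60693
At α=0.05: p ≥ α → fail to reject H₀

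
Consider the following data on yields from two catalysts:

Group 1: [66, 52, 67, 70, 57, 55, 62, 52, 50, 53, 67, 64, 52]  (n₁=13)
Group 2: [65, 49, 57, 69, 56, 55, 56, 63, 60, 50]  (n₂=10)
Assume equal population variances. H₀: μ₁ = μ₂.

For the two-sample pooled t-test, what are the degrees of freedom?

degrees of freedom = 21

df = n₁ + n₂ − 2 = 13 + 10 − 2 = 21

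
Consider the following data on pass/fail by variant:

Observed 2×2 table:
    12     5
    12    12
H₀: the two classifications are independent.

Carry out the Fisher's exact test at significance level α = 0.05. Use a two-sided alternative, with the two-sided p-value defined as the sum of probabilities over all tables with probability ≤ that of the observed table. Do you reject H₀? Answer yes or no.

reject H₀: no

Margins: r₁=17, r₂=24, c₁=24, c₂=17, n=41
p_obs = C(17,12)·C(24,12)/C(41,24); sum pmf over tables with pmf ≤ p_obs
p-value (two-sided) = 0.21694
At α=0.05: p ≥ α → fail to reject H₀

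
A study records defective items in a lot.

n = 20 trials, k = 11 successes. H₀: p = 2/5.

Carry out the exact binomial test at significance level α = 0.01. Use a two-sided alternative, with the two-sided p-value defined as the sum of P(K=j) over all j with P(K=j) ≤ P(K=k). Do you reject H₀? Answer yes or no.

reject H₀: no

Exact binomial: n=20, k=11, p₀=2/5=0.4000
P(X=j) = C(n,j)·p₀^j·(1−p₀)^(n−j); p = Σ P(X=j) over j with P(X=j) ≤ P(X=11)
p-value (two-sided) = 0.17847
At α=0.01: p ≥ α → fail to reject H₀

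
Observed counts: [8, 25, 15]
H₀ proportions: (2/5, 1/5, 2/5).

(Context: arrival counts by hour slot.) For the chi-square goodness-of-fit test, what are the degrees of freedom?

degrees of freedom = 2

df = k − 1 = 3 − 1 = 2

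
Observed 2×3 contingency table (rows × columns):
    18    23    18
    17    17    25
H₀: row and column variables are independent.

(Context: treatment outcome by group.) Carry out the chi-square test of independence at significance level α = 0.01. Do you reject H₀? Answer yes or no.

reject H₀: no

Row totals [59, 59], col totals [35, 40, 43], n=118
χ² = (18−17.50)²/17.50 + (23−20.00)²/20.00 + (18−21.50)²/21.50 + (17−17.50)²/17.50 + (17−20.00)²/20.00 + (25−21.50)²/21.50 = 2.0681
df = 2
p-value (upper-tail) = 0.35556
At α=0.01: p ≥ α → fail to reject H₀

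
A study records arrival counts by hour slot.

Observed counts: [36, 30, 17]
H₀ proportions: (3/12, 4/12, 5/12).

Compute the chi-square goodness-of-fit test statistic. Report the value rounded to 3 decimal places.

n = 83; E_i = n·p_i = [20.75, 27.67, 34.58]
χ² = (36−20.75)²/20.75 + (30−27.67)²/27.67 + (17−34.58)²/34.58 = 20.3446
df = 2

test statistic = 20.345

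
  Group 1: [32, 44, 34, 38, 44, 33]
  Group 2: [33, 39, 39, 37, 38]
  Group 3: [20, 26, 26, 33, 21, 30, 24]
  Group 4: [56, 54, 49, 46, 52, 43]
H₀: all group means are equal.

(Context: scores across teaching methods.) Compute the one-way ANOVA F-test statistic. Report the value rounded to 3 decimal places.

test statistic = 30.002

Group means [37.50, 37.20, 25.71, 50.00], grand mean 37.125
SSB = Σnᵢ(x̄ᵢ−x̄)² = 1906.896; SSW = ΣΣ(x−x̄ᵢ)² = 423.729
MSB = 1906.896/3 = 635.6321; MSW = 423.729/20 = 21.1864
F = MSB/MSW = 30.0019
df = (3, 20)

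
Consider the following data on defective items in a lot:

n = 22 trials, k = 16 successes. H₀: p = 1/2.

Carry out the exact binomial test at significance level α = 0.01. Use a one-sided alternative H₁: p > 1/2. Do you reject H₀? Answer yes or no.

reject H₀: no

Exact binomial: n=22, k=16, p₀=1/2=0.5000
P(X≥16) from Σ C(n,i)·p₀^i·(1−p₀)^(n−i)
p-value (one-sided, H₁ greater) = 0.02624
At α=0.01: p ≥ α → fail to reject H₀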